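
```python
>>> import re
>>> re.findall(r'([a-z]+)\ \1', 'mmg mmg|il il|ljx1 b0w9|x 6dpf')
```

['mmg', 'il']

`\1` has to match the exact text group 1 already captured.
Matches: at [0:7] match 'mmg mmg', group 1 = 'mmg'; at [8:13] match 'il il', group 1 = 'il'.
One capturing group, so `findall` returns just the captured substring from each match — 2 in all.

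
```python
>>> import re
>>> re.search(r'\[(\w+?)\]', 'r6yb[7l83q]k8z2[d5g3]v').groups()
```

('7l83q',)

The match spans [4:11] → '[7l83q]'.
Captured: group 1 = '7l83q'.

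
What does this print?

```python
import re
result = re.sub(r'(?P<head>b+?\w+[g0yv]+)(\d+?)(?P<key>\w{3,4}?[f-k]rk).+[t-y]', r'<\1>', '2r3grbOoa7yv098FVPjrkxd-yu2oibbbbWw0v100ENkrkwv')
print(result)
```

The replacement refers to a captured group, so each match is rewritten using its own captured text.

2r3gr<bOoa7yv0>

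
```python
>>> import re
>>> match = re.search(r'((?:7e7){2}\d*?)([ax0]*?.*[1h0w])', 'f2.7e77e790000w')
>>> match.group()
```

Pattern: the literal '7e7' repeated 2 times, then zero or more of a digit (lazy) (captured); then zero or more of one of [ax0] (lazy), then zero or more of any character, then one of [1h0w] (captured).
`re.search` tries every starting position until one works.
The match spans [3:15] → '7e77e790000w'.
Captured: group 1 = '7e77e7', group 2 = '90000w'.

'7e77e790000w'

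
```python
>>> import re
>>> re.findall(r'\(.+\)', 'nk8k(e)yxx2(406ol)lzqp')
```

['(e)yxx2(406ol)']

Matches: at [4:18] → '(e)yxx2(406ol)'.
Since nothing is captured, `findall` lists the 1 matched substring directly.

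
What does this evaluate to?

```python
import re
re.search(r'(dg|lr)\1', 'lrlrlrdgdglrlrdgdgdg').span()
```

(0, 4)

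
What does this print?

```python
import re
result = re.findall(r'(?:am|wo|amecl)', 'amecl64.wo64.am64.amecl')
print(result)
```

Alternation tries branches left to right and keeps the first one that lets the overall match succeed at that position.
Matches: at [0:2] → 'am'; at [8:10] → 'wo'; at [13:15] → 'am'; at [18:20] → 'am'.
With no groups in the pattern, `findall` gives back each whole match — 4 here.

['am', 'wo', 'am', 'am']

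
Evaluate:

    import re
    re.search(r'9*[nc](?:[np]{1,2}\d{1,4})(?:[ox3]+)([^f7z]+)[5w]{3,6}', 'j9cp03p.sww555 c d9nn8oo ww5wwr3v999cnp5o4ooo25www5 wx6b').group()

The match spans [1:51] → '9cp03p.sww555 c d9nn8oo ww5wwr3v999cnp5o4ooo25www5'.

'9cp03p.sww555 c d9nn8oo ww5wwr3v999cnp5o4ooo25www5'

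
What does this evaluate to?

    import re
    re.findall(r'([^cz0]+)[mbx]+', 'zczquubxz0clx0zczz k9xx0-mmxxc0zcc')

['quub', 'l', ' k9x', '-mmx']

Pattern: one or more of any character except [cz0] (captured); then one or more of one of [mbx].
Because there's exactly one group, `findall` drops the full match and keeps group 1 from each hit.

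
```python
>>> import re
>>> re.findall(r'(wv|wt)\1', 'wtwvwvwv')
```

['wv']

The backreference `\1` re-matches whatever the first group consumed, character for character.
Scanning left to right: at [2:6] match 'wvwv', group 1 = 'wv'.
`findall` collects group 1 from the one match (1 total).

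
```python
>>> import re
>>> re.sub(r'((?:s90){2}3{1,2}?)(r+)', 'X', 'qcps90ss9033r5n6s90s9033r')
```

'qcps90ss9033r5n6X'

Every occurrence is swapped for 'X'.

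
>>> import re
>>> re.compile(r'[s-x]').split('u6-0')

['', '6-0']

The string is cut at each match, leaving 2 pieces.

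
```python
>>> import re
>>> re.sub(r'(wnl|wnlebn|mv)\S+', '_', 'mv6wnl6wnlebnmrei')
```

'_'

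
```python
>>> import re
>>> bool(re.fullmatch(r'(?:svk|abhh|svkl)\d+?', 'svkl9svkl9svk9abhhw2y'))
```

False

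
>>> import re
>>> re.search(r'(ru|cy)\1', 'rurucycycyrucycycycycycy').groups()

('ru',)

The match spans [0:4] → 'ruru'.
Captured: group 1 = 'ru'.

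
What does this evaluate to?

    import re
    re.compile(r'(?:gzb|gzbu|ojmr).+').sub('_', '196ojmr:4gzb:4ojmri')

Matches: at [3:19] → 'ojmr:4gzb:4ojmri'.
Every occurrence is swapped for '_'.

'196_'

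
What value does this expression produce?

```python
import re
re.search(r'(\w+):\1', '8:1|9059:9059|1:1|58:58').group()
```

`\1` has to match the exact text group 1 already captured.
`re.search` tries every starting position until one works.
The match spans [4:13] → '9059:9059'.
Captured: group 1 = '9059'.

'9059:9059'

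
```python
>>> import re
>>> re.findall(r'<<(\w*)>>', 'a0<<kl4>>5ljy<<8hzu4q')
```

['kl4']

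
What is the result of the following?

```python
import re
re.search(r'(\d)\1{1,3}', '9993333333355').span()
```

`\1` is not a pattern — it's the concrete string captured by group 1, re-applied verbatim.
`re.search` tries every starting position until one works.
The match spans [0:3] → '999'.
Captured: group 1 = '9'.

(0, 3)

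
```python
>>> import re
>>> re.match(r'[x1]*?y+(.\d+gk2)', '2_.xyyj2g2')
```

None

`match` is anchored at position 0; if the pattern doesn't fit there, it returns None.
Here position 0 doesn't satisfy it, so the call returns None.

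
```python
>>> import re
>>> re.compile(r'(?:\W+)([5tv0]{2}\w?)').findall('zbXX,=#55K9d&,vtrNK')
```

['55K', 'vtr']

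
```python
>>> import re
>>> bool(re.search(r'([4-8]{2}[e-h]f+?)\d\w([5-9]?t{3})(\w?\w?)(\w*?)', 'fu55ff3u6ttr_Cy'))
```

Here the pattern never matches, so the call returns None, and `bool(None)` is False.

False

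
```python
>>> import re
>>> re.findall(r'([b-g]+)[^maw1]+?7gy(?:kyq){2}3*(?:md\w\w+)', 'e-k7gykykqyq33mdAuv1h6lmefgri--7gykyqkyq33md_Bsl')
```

['efg']

This matches one or more of a character in [b-g] (captured); then one or more of any character except [maw1] (lazy); then the literal '7gy', then the literal 'kyq' repeated 2 times; then zero or more of a literal '3'; then the literal 'md', then a word character, then one or more of a word character (non-capturing group).
Scanning left to right: at [24:48] match 'efgri--7gykyqkyq33md_Bsl', group 1 = 'efg'.
One capturing group, so `findall` returns just the captured substring from the one match — 1 in all.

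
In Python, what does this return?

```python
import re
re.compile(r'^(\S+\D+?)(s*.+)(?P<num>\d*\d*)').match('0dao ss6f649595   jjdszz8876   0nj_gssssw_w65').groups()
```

('0dao ', 'ss6f649595   jjdszz8876   0nj_gssssw_w65', '')

The pattern matches anchored at the start of the string; then one or more of a non-whitespace character, then one or more of a non-digit (lazy) (captured); then zero or more of a literal 's', then one or more of any character (captured); then zero or more of a digit, then zero or more of a digit (captured as 'num').
A non-greedy quantifier consumes as few characters as it can — just enough that the remainder of the pattern still matches from where it stops; whatever follows it matches normally.
`match` is anchored at position 0; if the pattern doesn't fit there, it returns None.
The match spans [0:45] → '0dao ss6f649595   jjdszz8876   0nj_gssssw_w65'.
Captured: group 1 = '0dao ', group 2 = 'ss6f649595   jjdszz8876   0nj_gssssw_w65', group 3 = ''.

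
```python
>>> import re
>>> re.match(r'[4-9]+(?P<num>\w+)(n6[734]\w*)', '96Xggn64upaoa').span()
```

(0, 13)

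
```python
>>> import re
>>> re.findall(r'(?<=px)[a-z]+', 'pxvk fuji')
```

['vk']

Because the assertion is zero-width, the text it checks is not consumed and won't appear in the result.
Matches: at [2:4] → 'vk'.
No capturing groups, so `findall` returns the 1 full match string.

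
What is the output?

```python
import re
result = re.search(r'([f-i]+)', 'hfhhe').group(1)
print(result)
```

hfhh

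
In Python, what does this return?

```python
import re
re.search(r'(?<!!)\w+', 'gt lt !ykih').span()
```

`(?!…)`/`(?<!…)` only lets a position through if the neighbouring text does NOT match; no characters are consumed.
`re.search` tries every starting position until one works.
The match spans [0:2] → 'gt'.

(0, 2)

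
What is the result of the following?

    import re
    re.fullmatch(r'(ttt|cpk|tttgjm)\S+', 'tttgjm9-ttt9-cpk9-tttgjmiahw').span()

(0, 28)

For `fullmatch`, every character of the input must be accounted for by the pattern.
The match spans [0:28] → 'tttgjm9-ttt9-cpk9-tttgjmiahw'.
Captured: group 1 = 'ttt'.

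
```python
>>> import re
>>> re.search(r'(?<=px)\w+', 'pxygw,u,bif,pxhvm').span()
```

The lookaround is zero-width — it requires the adjacent text to match without consuming it, so the asserted text isn't part of the match.
The match spans [2:5] → 'ygw'.

(2, 5)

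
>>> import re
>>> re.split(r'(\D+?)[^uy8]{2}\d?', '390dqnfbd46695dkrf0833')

The pattern matches one or more of a non-digit (lazy) (captured); then exactly 2 of any character except [uy8], then optionally a digit.
A non-greedy quantifier consumes as few characters as it can — just enough that the remainder of the pattern still matches from where it stops; whatever follows it matches normally.
Matches to split on: at [3:6] → 'dqn'; at [6:10] → 'fbd4'; at [14:17] → 'dkr'.
The group in the pattern means `split` returns the separators' captures alongside the pieces.

['390', 'd', '', 'f', '6695', 'd', 'f0833']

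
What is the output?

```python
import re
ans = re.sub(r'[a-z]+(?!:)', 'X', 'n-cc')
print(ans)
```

X-X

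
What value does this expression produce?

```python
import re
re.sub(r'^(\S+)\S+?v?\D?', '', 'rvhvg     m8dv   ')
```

'    m8dv   '

The pattern matches anchored at the start of the string; then one or more of a non-whitespace character (captured); then one or more of a non-whitespace character (lazy), then optionally the literal 'v', then optionally a non-digit.
Matches: at [0:6] → 'rvhvg '.
Every occurrence is swapped for ''.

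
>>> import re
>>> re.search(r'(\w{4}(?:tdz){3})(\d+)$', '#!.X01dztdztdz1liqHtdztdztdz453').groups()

The pattern matches exactly 4 of a word character, then the literal 'tdz' repeated 3 times (captured); then one or more of a digit (captured); then anchored at the end.
`re.search` tries every starting position until one works.
The match spans [15:31] → 'liqHtdztdztdz453'.
Captured: group 1 = 'liqHtdztdztdz', group 2 = '453'.

('liqHtdztdztdz', '453')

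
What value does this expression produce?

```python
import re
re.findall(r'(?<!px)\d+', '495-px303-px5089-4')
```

The negative lookahead/lookbehind blocks any match where the forbidden context is present.
Matches: at [0:3] → '495'; at [7:9] → '03'; at [13:16] → '089'; at [17:18] → '4'.
With no groups in the pattern, `findall` gives back each whole match — 4 here.

['495', '03', '089', '4']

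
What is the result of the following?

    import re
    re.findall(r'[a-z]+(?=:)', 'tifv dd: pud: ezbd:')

['dd', 'pud', 'ezbd']

Because the assertion is zero-width, the text it checks is not consumed and won't appear in the result.
`findall` yields the raw match text (3 of them) because the pattern has no groups.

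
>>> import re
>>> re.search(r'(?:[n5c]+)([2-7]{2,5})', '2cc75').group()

The pattern matches one or more of one of [n5c] (non-capturing group); then 2 to 5 of a character in [2-7] (captured).
`re.search` scans for the first position where the pattern succeeds.
The match spans [1:5] → 'cc75'.
Captured: group 1 = '75'.

'cc75'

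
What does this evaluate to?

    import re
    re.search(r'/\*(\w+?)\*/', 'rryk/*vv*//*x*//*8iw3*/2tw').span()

(4, 10)

`re.search` tries every starting position until one works.
The match spans [4:10] → '/*vv*/'.
Captured: group 1 = 'vv'.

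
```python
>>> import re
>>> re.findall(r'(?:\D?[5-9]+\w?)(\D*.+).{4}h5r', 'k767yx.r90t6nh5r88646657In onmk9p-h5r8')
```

The pattern matches optionally a non-digit, then one or more of a character in [5-9], then optionally a word character (non-capturing group); then zero or more of a non-digit, then one or more of any character (captured); then exactly 4 of any character, then the literal 'h5r'.
Matches: at [0:37] match 'k767yx.r90t6nh5r88646657In onmk9p-h5r', group 1 = 'x.r90t6nh5r88646657In onm'.
With a single group, `findall` returns only what that group captured — 1 item.

['x.r90t6nh5r88646657In onm']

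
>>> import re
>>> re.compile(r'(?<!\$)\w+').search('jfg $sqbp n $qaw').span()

Because the assertion is negative and zero-width, positions next to the forbidden text are skipped.
The match spans [0:3] → 'jfg'.

(0, 3)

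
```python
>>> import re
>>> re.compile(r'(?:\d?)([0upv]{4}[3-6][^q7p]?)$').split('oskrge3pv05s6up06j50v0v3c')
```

Pattern: optionally a digit (non-capturing group); then exactly 4 of one of [0upv], then a character in [3-6], then optionally any character except [q7p] (captured); then anchored at the end.
Matches to split on: at [18:25] → '50v0v3c'.
`re.split` interleaves the captured-group text with the surrounding fragments.

['oskrge3pv05s6up06j', '0v0v3c', '']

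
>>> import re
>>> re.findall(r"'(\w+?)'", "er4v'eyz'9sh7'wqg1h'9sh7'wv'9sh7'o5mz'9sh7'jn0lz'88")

['eyz', 'wqg1h', 'wv', 'o5mz', 'jn0lz']

With a single group, `findall` returns only what that group captured — 5 items.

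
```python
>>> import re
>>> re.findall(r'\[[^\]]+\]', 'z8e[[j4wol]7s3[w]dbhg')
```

Walking the string: at [3:11] → '[[j4wol]'; at [14:17] → '[w]'.
Since nothing is captured, `findall` lists the 2 matched substrings directly.

['[[j4wol]', '[w]']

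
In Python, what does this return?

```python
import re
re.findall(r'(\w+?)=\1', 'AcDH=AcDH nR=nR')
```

`\1` is not a pattern — it's the concrete string captured by group 1, re-applied verbatim.
Scanning left to right: at [0:9] match 'AcDH=AcDH', group 1 = 'AcDH'; at [10:15] match 'nR=nR', group 1 = 'nR'.
One capturing group, so `findall` returns just the captured substring from each match — 2 in all.

['AcDH', 'nR']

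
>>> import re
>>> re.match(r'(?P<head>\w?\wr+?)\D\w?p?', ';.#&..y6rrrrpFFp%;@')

None

This matches optionally a word character, then a word character, then one or more of the literal 'r' (lazy) (captured as 'head'); then a non-digit, then optionally a word character, then optionally a literal 'p'.
With `match`, the pattern is implicitly anchored at the beginning.
Here the pattern fails at index 0, so the call returns None.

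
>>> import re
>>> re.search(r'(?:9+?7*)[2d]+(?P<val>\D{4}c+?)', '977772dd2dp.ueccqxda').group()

'977772dd2dp.uec'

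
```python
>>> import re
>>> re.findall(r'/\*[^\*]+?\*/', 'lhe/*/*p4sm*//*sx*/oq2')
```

['/*p4sm*/', '/*sx*/']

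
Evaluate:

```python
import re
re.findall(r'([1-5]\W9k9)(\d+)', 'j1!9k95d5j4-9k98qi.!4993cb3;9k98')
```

[('1!9k9', '5'), ('4-9k9', '8'), ('3;9k9', '8')]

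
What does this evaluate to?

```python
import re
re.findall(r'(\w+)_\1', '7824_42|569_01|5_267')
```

`\1` is not a pattern — it's the concrete string captured by group 1, re-applied verbatim.
Because there's exactly one group, `findall` drops the full match and keeps group 1 from the one hit.

['4']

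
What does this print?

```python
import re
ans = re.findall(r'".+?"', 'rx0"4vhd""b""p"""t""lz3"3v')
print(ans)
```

A `+?`/`*?`/`{m,n}?` starts at its minimum and grows only as far as needed for what follows to match.
Walking the string: at [3:9] → '"4vhd"'; at [9:12] → '"b"'; at [12:15] → '"p"'; at [15:19] → '""t"'; at [19:24] → '"lz3"'.
No capturing groups, so `findall` returns the 5 full match strings.

['"4vhd"', '"b"', '"p"', '""t"', '"lz3"']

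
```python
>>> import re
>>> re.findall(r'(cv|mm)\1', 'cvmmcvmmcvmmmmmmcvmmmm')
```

['mm', 'mm']

The backreference `\1` re-matches whatever the first group consumed, character for character.
One capturing group, so `findall` returns just the captured substring from each match — 2 in all.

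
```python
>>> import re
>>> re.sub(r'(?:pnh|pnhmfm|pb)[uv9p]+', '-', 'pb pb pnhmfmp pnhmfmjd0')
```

'pb pb - pnhmfmjd0'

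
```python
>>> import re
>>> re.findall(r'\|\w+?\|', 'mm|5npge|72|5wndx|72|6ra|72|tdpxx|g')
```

With no groups in the pattern, `findall` gives back each whole match — 4 here.

['|5npge|', '|5wndx|', '|6ra|', '|tdpxx|']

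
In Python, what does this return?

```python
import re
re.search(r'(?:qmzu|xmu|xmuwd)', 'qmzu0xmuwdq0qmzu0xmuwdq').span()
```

(0, 4)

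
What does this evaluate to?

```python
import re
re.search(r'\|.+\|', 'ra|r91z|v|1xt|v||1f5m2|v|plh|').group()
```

`search` walks the string left to right and returns the first match it finds.
The match spans [2:29] → '|r91z|v|1xt|v||1f5m2|v|plh|'.

'|r91z|v|1xt|v||1f5m2|v|plh|'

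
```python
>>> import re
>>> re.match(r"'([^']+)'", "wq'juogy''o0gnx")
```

None

`re.match` won't scan ahead — the pattern has to work from the very first character.
Here position 0 doesn't satisfy it, so the call returns None.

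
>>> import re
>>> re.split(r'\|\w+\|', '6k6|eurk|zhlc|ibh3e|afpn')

['6k6', 'zhlc', 'afpn']

Matches to split on: at [3:9] → '|eurk|'; at [13:20] → '|ibh3e|'.
Each match becomes a cut point; 3 segments remain.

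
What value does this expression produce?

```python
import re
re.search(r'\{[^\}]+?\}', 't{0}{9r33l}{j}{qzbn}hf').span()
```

(1, 4)

`re.search` scans for the first position where the pattern succeeds.
The match spans [1:4] → '{0}'.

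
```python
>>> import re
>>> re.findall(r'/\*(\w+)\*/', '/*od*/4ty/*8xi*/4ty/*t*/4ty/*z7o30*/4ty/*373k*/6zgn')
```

`findall` collects group 1 from each match (5 total).

['od', '8xi', 't', 'z7o30', '373k']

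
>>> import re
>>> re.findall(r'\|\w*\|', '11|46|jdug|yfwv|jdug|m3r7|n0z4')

['|46|', '|yfwv|', '|m3r7|']

Matches: at [2:6] → '|46|'; at [10:16] → '|yfwv|'; at [20:26] → '|m3r7|'.
Since nothing is captured, `findall` lists the 3 matched substrings directly.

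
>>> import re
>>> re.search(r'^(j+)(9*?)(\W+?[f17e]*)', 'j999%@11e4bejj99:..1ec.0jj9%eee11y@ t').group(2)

'999'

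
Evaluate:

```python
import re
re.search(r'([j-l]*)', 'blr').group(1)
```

The match spans [0:0] → ''.
Captured: group 1 = ''.

''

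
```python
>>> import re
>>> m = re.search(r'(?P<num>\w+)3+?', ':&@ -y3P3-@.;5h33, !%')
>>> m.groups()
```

('y3P',)

The pattern matches one or more of a word character (captured as 'num'); then one or more of a literal '3' (lazy).
`re.search` scans for the first position where the pattern succeeds.
The match spans [5:9] → 'y3P3'.
Captured: group 1 = 'y3P'.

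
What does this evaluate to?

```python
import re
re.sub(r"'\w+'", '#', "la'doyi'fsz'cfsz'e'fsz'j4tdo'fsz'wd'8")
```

"la#fsz#e#j4tdo#wd'8"

Matches: at [2:8] → "'doyi'"; at [11:17] → "'cfsz'"; at [18:23] → "'fsz'"; at [28:33] → "'fsz'".
Each match is replaced by '#'.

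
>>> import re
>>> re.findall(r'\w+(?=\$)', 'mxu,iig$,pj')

['iig']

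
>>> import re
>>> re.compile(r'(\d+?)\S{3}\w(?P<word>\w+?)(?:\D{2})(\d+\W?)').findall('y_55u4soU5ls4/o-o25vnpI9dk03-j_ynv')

[('5', 'oU5', '4/'), ('2', 'I9', '03-')]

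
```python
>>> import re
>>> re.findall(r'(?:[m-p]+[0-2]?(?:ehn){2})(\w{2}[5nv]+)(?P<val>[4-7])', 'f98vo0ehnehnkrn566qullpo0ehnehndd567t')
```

[('krn5', '6'), ('dd5', '6')]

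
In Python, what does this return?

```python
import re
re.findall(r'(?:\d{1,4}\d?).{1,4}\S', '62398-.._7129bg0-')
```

['62398-.._7', '129bg0-']

The pattern matches 1 to 4 of a digit, then optionally a digit (non-capturing group); then 1 to 4 of any character, then a non-whitespace character.
Matches: at [0:10] → '62398-.._7'; at [10:17] → '129bg0-'.
Since nothing is captured, `findall` lists the 2 matched substrings directly.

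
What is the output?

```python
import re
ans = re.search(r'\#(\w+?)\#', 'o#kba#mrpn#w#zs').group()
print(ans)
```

`re.search` tries every starting position until one works.
The match spans [1:6] → '#kba#'.
Captured: group 1 = 'kba'.

#kba#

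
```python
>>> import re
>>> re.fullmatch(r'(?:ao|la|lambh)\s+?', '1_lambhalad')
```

`re.fullmatch` requires the pattern to consume the entire string.
Here the pattern can't cover the whole string, so the call returns None.

None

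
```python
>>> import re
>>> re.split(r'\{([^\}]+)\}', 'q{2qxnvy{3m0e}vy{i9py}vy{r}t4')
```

['q', '2qxnvy{3m0e', 'vy', 'i9py', 'vy', 'r', 't4']

With a capturing group present, the delimiter's captured portion is kept in the result list.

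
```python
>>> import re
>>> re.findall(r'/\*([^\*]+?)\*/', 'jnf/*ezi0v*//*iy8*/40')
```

['ezi0v', 'iy8']

Matches: at [3:12] match '/*ezi0v*/', group 1 = 'ezi0v'; at [12:19] match '/*iy8*/', group 1 = 'iy8'.
Because there's exactly one group, `findall` drops the full match and keeps group 1 from each hit.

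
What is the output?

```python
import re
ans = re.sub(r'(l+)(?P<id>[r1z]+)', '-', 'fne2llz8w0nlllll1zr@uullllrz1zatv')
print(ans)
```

fne2-8w0n-@uu-atv

This matches one or more of a literal 'l' (captured); then one or more of one of [r1z] (captured as 'id').
Matches: at [4:7] → 'llz'; at [11:19] → 'lllll1zr'; at [22:30] → 'llllrz1z'.
Every occurrence is swapped for '-'.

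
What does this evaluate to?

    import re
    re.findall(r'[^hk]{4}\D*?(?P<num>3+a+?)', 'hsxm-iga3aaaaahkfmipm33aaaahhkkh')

This matches exactly 4 of any character except [hk], then zero or more of a non-digit (lazy); then one or more of the literal '3', then one or more of the literal 'a' (lazy) (captured as 'num').
Lazy quantifiers expand one character at a time until the remainder of the pattern can match.
Walking the string: at [1:10] match 'sxm-iga3a', group 1 = '3a'; at [10:24] match 'aaaahkfmipm33a', group 1 = '33a'.
Because there's exactly one group, `findall` drops the full match and keeps group 1 from each hit.

['3a', '33a']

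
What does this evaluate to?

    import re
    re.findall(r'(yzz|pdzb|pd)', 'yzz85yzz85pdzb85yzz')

['yzz', 'yzz', 'pdzb', 'yzz']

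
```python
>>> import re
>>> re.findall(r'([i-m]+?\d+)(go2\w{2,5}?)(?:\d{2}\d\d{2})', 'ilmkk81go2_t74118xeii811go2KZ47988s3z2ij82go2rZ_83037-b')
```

[('ilmkk81', 'go2_t'), ('ii811', 'go2KZ'), ('ij82', 'go2rZ_')]

`findall` packs the 2 group values into a tuple for every match.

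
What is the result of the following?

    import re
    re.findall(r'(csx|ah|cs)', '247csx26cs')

['csx', 'cs']

`|` is ordered: at each position the engine commits to the first alternative that works.
One capturing group, so `findall` returns just the captured substring from each match — 2 in all.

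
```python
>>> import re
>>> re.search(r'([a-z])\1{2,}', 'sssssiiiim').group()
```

'sssss'

`\1` is not a pattern — it's the concrete string captured by group 1, re-applied verbatim.
The match spans [0:5] → 'sssss'.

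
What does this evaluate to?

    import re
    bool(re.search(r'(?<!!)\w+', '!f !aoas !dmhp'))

True

The negative lookaround is zero-width — it rules out positions where the adjacent text would match, without consuming anything.
The match spans [5:8] → 'oas'.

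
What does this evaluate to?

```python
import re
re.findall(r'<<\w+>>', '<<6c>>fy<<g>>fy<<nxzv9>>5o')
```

Matches: at [0:6] → '<<6c>>'; at [8:13] → '<<g>>'; at [15:24] → '<<nxzv9>>'.
`findall` yields the raw match text (3 of them) because the pattern has no groups.

['<<6c>>', '<<g>>', '<<nxzv9>>']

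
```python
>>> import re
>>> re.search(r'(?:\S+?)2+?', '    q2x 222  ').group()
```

'q2'

Pattern: one or more of a non-whitespace character (lazy) (non-capturing group); then one or more of a literal '2' (lazy).
Unlike `match`, `search` isn't anchored — it looks for the pattern anywhere in the string.
The match spans [4:6] → 'q2'.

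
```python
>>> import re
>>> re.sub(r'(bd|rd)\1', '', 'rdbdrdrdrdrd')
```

'rdbd'

`\1` is not a pattern — it's the concrete string captured by group 1, re-applied verbatim.
Every occurrence is swapped for ''.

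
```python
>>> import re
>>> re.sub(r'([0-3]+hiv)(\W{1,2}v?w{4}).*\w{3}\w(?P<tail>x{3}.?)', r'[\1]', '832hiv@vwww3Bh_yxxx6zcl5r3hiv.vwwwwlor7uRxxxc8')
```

'832hiv@vwww3Bh_yxxx6zcl5r[3hiv]8'

`\1` in the replacement pulls in group 1's text for each match.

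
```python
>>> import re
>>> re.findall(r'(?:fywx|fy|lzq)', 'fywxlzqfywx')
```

['fywx', 'lzq', 'fywx']

Alternation tries branches left to right and keeps the first one that lets the overall match succeed at that position.
No capturing groups, so `findall` returns the 3 full match strings.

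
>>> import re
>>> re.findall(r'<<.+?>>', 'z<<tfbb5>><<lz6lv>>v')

A non-greedy quantifier consumes as few characters as it can — just enough that the remainder of the pattern still matches from where it stops; whatever follows it matches normally.
`findall` yields the raw match text (2 of them) because the pattern has no groups.

['<<tfbb5>>', '<<lz6lv>>']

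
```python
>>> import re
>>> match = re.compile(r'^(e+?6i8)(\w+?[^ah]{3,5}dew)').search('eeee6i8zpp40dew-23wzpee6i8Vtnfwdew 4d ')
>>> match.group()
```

'eeee6i8zpp40dew'

Pattern: anchored at the start of the string; then one or more of a literal 'e' (lazy), then the literal '6i8' (captured); then one or more of a word character (lazy), then 3 to 5 of any character except [ah], then the literal 'dew' (captured).
`re.search` tries every starting position until one works.
The match spans [0:15] → 'eeee6i8zpp40dew'.
Captured: group 1 = 'eeee6i8', group 2 = 'zpp40dew'.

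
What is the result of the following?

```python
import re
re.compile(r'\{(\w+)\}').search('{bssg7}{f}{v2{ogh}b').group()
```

`search` walks the string left to right and returns the first match it finds.
The match spans [0:7] → '{bssg7}'.
Captured: group 1 = 'bssg7'.

'{bssg7}'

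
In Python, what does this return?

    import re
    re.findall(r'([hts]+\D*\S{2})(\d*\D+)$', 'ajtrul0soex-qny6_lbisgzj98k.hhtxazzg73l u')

[('hhtxazzg73', 'l u')]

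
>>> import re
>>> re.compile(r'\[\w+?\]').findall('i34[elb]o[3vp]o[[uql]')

['[elb]', '[3vp]', '[uql]']

Matches: at [3:8] → '[elb]'; at [9:14] → '[3vp]'; at [16:21] → '[uql]'.
With no groups in the pattern, `findall` gives back each whole match — 3 here.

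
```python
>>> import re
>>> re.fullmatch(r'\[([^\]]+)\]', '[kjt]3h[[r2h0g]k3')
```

None

`re.fullmatch` requires the pattern to consume the entire string.
Here the pattern can't cover the whole string, so the call returns None.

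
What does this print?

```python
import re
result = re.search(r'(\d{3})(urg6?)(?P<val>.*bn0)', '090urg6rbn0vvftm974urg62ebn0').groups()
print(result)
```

('090', 'urg6', 'rbn0vvftm974urg62ebn0')

The match spans [0:28] → '090urg6rbn0vvftm974urg62ebn0'.
Captured: group 1 = '090', group 2 = 'urg6', group 3 = 'rbn0vvftm974urg62ebn0'.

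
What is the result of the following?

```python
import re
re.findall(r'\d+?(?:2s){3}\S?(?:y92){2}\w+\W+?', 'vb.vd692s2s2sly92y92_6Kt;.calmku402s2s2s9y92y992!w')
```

['692s2s2sly92y92_6Kt;']

Pattern: one or more of a digit (lazy), then the literal '2s' repeated 3 times, then optionally a non-whitespace character; then the literal 'y92' repeated 2 times, then one or more of a word character, then one or more of a non-word character (lazy).
Lazy quantifiers expand one character at a time until the remainder of the pattern can match.
Scanning left to right: at [5:25] → '692s2s2sly92y92_6Kt;'.
With no groups in the pattern, `findall` gives back each whole match — 1 here.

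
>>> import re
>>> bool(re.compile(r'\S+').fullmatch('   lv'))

This matches one or more of a non-whitespace character.
For `fullmatch`, every character of the input must be accounted for by the pattern.
Here the pattern can't cover the whole string, so the call returns None, and `bool(None)` is False.

False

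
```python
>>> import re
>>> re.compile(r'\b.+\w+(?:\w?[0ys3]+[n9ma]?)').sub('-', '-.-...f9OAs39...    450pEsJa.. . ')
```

Pattern: a word boundary (`\b`, zero-width); then one or more of any character, then one or more of a word character; then optionally a word character, then one or more of one of [0ys3], then optionally one of [n9ma] (non-capturing group).
Every occurrence is swapped for '-'.

'-.-...-Ja.. . '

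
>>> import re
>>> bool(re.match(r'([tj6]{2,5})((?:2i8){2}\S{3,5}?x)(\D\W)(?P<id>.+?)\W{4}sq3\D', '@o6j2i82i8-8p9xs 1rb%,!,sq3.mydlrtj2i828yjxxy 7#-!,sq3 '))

False

Pattern: 2 to 5 of one of [tj6] (captured); then the literal '2i8' repeated 2 times, then 3 to 5 of a non-whitespace character (lazy), then a literal 'x' (captured); then a non-digit, then a non-word character (captured); then one or more of any character (lazy) (captured as 'id'); then exactly 4 of a non-word character, then the literal 'sq3', then a non-digit.
With `match`, the pattern is implicitly anchored at the beginning.
Here the string doesn't start with a match, so the call returns None, and `bool(None)` is False.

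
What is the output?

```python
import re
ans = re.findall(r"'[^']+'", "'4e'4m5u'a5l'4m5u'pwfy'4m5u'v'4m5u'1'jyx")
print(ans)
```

Walking the string: at [0:4] → "'4e'"; at [8:13] → "'a5l'"; at [17:23] → "'pwfy'"; at [27:30] → "'v'"; at [34:37] → "'1'".
With no groups in the pattern, `findall` gives back each whole match — 5 here.

["'4e'", "'a5l'", "'pwfy'", "'v'", "'1'"]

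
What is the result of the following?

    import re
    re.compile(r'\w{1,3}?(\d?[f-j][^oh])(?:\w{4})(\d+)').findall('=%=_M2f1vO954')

[('2f1', '4')]

Pattern: 1 to 3 of a word character (lazy); then optionally a digit, then a character in [f-j], then any character except [oh] (captured); then exactly 4 of a word character (non-capturing group); then one or more of a digit (captured).
Multiple groups make `findall` return tuples — one 2-tuple for the one match.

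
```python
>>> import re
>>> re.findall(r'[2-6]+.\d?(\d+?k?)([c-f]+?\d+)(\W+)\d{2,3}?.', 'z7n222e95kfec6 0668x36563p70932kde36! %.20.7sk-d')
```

[('5k', 'fec6', ' '), ('0932k', 'de36', '! %.')]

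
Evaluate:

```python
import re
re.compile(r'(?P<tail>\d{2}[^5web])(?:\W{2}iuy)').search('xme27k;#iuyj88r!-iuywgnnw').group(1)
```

'27k'

The match spans [3:11] → '27k;#iuy'.
Captured: group 1 = '27k'.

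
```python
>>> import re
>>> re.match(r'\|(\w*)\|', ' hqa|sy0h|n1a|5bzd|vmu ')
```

`re.match` only tries the pattern at the start of the string.
Here the pattern fails at index 0, so the call returns None.

None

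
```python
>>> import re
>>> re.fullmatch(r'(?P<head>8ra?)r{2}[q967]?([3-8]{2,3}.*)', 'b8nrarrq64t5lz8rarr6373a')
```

Pattern: the literal '8r', then optionally a literal 'a' (captured as 'head'); then exactly 2 of a literal 'r', then optionally one of [q967]; then 2 to 3 of a character in [3-8], then zero or more of any character (captured).
For `fullmatch`, every character of the input must be accounted for by the pattern.
Here the pattern can't cover the whole string, so the call returns None.

None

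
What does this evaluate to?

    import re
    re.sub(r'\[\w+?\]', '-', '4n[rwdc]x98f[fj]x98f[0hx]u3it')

Matches: at [2:8] → '[rwdc]'; at [12:16] → '[fj]'; at [20:25] → '[0hx]'.
`sub` substitutes '-' at each match site.

'4n-x98f-x98f-u3it'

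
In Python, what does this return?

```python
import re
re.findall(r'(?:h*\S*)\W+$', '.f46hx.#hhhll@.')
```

Since nothing is captured, `findall` lists the 1 matched substring directly.

['.f46hx.#hhhll@.']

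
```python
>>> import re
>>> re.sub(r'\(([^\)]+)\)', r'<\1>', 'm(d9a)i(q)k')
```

Matches: at [1:6] → '(d9a)'; at [7:10] → '(q)'.
`\1` in the replacement pulls in group 1's text for each match.

'm<d9a>i<q>k'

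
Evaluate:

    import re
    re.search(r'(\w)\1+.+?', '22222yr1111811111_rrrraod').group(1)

After group 1 captures some text, `\1` only succeeds where that same text appears again.
Unlike `match`, `search` isn't anchored — it looks for the pattern anywhere in the string.
The match spans [0:6] → '22222y'.
Captured: group 1 = '2'.

'2'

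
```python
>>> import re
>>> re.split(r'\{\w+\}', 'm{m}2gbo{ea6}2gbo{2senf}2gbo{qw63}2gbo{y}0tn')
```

['m', '2gbo', '2gbo', '2gbo', '2gbo', '0tn']

Matches to split on: at [1:4] → '{m}'; at [8:13] → '{ea6}'; at [17:24] → '{2senf}'; at [28:34] → '{qw63}'; at [38:41] → '{y}'.
The string is cut at each match, leaving 6 pieces.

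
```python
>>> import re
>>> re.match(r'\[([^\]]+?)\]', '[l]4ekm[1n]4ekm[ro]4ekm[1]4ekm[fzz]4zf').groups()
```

('l',)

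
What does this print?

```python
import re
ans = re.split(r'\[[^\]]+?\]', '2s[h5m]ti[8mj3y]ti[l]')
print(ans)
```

['2s', 'ti', 'ti', '']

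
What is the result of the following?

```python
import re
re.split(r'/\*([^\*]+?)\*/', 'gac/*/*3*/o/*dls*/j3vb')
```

['gac/*', '3', 'o', 'dls', 'j3vb']

Matches to split on: at [5:10] → '/*3*/'; at [11:18] → '/*dls*/'.
Because the pattern has a capturing group, `split` also inserts each captured text between the pieces.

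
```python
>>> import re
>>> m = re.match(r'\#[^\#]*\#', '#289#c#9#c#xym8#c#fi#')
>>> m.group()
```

'#289#'

`match` is anchored at position 0; if the pattern doesn't fit there, it returns None.
The match spans [0:5] → '#289#'.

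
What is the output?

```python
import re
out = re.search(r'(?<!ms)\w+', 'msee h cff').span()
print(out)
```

(0, 4)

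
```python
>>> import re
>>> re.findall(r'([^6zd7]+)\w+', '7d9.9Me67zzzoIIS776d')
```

The pattern matches one or more of any character except [6zd7] (captured); then one or more of a word character.
Matches: at [2:20] match '9.9Me67zzzoIIS776d', group 1 = '9.9Me'.
One capturing group, so `findall` returns just the captured substring from the one match — 1 in all.

['9.9Me']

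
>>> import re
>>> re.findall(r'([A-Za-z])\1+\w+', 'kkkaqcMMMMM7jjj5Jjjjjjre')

['k']

`\1` is not a pattern — it's the concrete string captured by group 1, re-applied verbatim.
Matches: at [0:24] match 'kkkaqcMMMMM7jjj5Jjjjjjre', group 1 = 'k'.
One capturing group, so `findall` returns just the captured substring from the one match — 1 in all.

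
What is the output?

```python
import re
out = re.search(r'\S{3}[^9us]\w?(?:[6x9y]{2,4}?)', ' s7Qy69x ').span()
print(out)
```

The pattern matches exactly 3 of a non-whitespace character, then any character except [9us], then optionally a word character; then 2 to 4 of one of [6x9y] (lazy) (non-capturing group).
`search` walks the string left to right and returns the first match it finds.
The match spans [1:8] → 's7Qy69x'.

(1, 8)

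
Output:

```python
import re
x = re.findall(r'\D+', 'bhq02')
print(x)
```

['bhq']

No capturing groups, so `findall` returns the 1 full match string.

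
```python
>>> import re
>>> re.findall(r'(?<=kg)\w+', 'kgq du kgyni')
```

The lookaround is zero-width — it requires the adjacent text to match without consuming it, so the asserted text isn't part of the match.
No capturing groups, so `findall` returns the 2 full match strings.

['q', 'yni']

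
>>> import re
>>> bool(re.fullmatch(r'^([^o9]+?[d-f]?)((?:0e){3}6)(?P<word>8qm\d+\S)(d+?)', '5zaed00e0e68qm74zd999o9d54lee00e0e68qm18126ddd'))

False

`fullmatch` succeeds only if the pattern covers the string from start to end.
Here the pattern can't cover the whole string, so the call returns None, and `bool(None)` is False.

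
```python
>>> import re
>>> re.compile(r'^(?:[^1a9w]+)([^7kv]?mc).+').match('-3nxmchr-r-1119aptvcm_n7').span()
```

The pattern matches anchored at the start of the string; then one or more of any character except [1a9w] (non-capturing group); then optionally any character except [7kv], then the literal 'mc' (captured); then one or more of any character.
`match` is anchored at position 0; if the pattern doesn't fit there, it returns None.
The match spans [0:24] → '-3nxmchr-r-1119aptvcm_n7'.
Captured: group 1 = 'mc'.

(0, 24)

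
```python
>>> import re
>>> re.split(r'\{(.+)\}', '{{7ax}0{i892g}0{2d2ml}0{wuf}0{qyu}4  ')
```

Matches to split on: at [0:34] → '{{7ax}0{i892g}0{2d2ml}0{wuf}0{qyu}'.
The group in the pattern means `split` returns the separators' captures alongside the pieces.

['', '{7ax}0{i892g}0{2d2ml}0{wuf}0{qyu', '4  ']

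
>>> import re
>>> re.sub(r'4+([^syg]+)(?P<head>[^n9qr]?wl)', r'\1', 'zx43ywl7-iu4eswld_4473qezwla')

Each match is replaced using the text its own group 1 captured.

'zx37-iued_73qeza'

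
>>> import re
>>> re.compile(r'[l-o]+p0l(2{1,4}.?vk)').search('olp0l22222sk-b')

None

Pattern: one or more of a character in [l-o], then the literal 'p0l'; then 1 to 4 of the literal '2', then optionally any character, then the literal 'vk' (captured).
Unlike `match`, `search` isn't anchored — it looks for the pattern anywhere in the string.
Here nothing in the string fits, so the call returns None.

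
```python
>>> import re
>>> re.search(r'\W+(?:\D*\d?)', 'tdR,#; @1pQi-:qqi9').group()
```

',#; @1'

The pattern matches one or more of a non-word character; then zero or more of a non-digit, then optionally a digit (non-capturing group).
`search` walks the string left to right and returns the first match it finds.
The match spans [3:9] → ',#; @1'.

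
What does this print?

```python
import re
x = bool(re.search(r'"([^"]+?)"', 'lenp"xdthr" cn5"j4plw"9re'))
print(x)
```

True

The match spans [4:11] → '"xdthr"'.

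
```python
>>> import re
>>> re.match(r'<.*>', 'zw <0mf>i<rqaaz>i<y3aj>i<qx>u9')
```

None

With `match`, the pattern is implicitly anchored at the beginning.
Here position 0 doesn't satisfy it, so the call returns None.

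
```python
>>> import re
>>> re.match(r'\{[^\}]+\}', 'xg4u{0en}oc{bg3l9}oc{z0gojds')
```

None

With `match`, the pattern is implicitly anchored at the beginning.
Here position 0 doesn't satisfy it, so the call returns None.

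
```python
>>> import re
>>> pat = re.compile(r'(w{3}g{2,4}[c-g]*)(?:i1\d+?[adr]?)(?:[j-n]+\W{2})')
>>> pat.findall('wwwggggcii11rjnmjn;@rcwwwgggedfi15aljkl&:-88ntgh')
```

This matches exactly 3 of the literal 'w', then 2 to 4 of the literal 'g', then zero or more of a character in [c-g] (captured); then the literal 'i1', then one or more of a digit (lazy), then optionally one of [adr] (non-capturing group); then one or more of a character in [j-n], then exactly 2 of a non-word character (non-capturing group).
Walking the string: at [22:41] match 'wwwgggedfi15aljkl&:', group 1 = 'wwwgggedf'.
One capturing group, so `findall` returns just the captured substring from the one match — 1 in all.

['wwwgggedf']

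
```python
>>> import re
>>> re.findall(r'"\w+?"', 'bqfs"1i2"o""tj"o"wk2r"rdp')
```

Matches: at [4:9] → '"1i2"'; at [11:15] → '"tj"'; at [16:22] → '"wk2r"'.
No capturing groups, so `findall` returns the 3 full match strings.

['"1i2"', '"tj"', '"wk2r"']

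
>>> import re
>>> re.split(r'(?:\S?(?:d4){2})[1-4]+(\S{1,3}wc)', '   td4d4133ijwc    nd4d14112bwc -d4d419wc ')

Pattern: optionally a non-whitespace character, then the literal 'd4' repeated 2 times (non-capturing group); then one or more of a character in [1-4]; then 1 to 3 of a non-whitespace character, then the literal 'wc' (captured).
Matches to split on: at [3:15] → 'td4d4133ijwc'; at [32:41] → '-d4d419wc'.
Because the pattern has a capturing group, `split` also inserts each captured text between the pieces.

['   ', 'ijwc', '    nd4d14112bwc ', '9wc', ' ']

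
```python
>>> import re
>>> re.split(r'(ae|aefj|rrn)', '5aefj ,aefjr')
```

Alternation tries branches left to right and keeps the first one that lets the overall match succeed at that position.
`re.split` interleaves the captured-group text with the surrounding fragments.

['5', 'ae', 'fj ,', 'ae', 'fjr']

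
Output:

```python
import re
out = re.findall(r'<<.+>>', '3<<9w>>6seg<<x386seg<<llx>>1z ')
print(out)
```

Walking the string: at [1:27] → '<<9w>>6seg<<x386seg<<llx>>'.
No capturing groups, so `findall` returns the 1 full match string.

['<<9w>>6seg<<x386seg<<llx>>']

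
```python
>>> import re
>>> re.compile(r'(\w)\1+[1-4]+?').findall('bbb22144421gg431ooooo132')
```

`\1` has to match the exact text group 1 already captured.
Walking the string: at [0:4] match 'bbb2', group 1 = 'b'; at [6:10] match '4442', group 1 = '4'; at [11:14] match 'gg4', group 1 = 'g'; at [16:22] match 'ooooo1', group 1 = 'o'.
One capturing group, so `findall` returns just the captured substring from each match — 4 in all.

['b', '4', 'g', 'o']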